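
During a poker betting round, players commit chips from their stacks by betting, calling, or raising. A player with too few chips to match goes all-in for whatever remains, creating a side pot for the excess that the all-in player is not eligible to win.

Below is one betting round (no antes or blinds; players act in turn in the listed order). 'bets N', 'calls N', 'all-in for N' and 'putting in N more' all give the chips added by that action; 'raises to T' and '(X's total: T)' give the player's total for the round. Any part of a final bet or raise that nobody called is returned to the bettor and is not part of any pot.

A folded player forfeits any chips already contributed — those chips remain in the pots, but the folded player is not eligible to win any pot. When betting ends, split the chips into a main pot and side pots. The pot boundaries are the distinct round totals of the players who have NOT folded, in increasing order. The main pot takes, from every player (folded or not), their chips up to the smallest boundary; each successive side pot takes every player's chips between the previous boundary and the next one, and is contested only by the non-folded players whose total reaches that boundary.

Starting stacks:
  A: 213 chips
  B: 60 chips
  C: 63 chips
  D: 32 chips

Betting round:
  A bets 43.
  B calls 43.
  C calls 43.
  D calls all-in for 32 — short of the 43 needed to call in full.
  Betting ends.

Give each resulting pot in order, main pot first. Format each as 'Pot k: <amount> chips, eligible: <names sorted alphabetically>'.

Contributions: A=43, B=43, C=43, D=32
Pot levels (distinct totals of non-folded players): 32, 43
Layer 1-32: 32 each from A, B, C, D = 32*4 = 128 chips; eligible A, B, C, D
Layer 33-43: 11 each from A, B, C = 11*3 = 33 chips; eligible A, B, C

Pot 1: 128 chips, eligible: A, B, C, D
Pot 2: 33 chips, eligible: A, B, C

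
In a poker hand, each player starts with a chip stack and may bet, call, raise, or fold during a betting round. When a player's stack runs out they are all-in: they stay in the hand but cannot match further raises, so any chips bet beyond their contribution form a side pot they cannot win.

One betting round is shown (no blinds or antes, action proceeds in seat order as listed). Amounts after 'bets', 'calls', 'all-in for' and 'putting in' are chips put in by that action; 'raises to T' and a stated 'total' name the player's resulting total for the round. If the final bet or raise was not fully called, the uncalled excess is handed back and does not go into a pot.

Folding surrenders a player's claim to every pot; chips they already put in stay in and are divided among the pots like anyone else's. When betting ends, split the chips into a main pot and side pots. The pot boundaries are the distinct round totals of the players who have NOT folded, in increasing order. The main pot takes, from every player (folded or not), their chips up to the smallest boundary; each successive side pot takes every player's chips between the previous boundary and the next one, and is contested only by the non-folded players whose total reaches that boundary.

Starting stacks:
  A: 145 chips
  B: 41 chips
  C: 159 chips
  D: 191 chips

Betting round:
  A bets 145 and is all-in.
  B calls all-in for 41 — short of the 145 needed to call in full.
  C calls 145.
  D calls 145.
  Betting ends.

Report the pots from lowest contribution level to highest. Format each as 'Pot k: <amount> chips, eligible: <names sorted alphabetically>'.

Pot 1: 164 chips, eligible: A, B, C, D
Pot 2: 312 chips, eligible: A, C, D

Derivation:
Contributions: A=145, B=41, C=145, D=145
Pot levels (distinct totals of non-folded players): 41, 145
Layer 1-41: 41 each from A, B, C, D = 41*4 = 164 chips; eligible A, B, C, D
Layer 42-145: 104 each from A, C, D = 104*3 = 312 chips; eligible A, C, D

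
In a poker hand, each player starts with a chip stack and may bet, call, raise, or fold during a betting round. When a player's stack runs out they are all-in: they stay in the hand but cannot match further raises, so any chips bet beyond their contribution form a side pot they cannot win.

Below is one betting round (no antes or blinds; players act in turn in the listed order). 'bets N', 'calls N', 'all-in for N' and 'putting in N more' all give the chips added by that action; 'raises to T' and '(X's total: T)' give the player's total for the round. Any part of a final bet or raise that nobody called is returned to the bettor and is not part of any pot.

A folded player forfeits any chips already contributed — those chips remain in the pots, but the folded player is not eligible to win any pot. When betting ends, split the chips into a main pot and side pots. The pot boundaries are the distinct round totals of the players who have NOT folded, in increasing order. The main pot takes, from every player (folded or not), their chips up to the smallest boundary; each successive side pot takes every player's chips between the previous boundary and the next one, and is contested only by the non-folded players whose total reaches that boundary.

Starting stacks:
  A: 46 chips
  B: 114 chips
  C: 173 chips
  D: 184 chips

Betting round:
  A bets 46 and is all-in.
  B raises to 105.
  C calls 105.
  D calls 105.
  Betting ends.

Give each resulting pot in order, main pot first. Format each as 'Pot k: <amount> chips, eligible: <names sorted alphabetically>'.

Contributions: A=46, B=105, C=105, D=105
Pot levels (distinct totals of non-folded players): 46, 105
Layer 1-46: 46 each from A, B, C, D = 46*4 = 184 chips; eligible A, B, C, D
Layer 47-105: 59 each from B, C, D = 59*3 = 177 chips; eligible B, C, D

Pot 1: 184 chips, eligible: A, B, C, D
Pot 2: 177 chips, eligible: B, C, D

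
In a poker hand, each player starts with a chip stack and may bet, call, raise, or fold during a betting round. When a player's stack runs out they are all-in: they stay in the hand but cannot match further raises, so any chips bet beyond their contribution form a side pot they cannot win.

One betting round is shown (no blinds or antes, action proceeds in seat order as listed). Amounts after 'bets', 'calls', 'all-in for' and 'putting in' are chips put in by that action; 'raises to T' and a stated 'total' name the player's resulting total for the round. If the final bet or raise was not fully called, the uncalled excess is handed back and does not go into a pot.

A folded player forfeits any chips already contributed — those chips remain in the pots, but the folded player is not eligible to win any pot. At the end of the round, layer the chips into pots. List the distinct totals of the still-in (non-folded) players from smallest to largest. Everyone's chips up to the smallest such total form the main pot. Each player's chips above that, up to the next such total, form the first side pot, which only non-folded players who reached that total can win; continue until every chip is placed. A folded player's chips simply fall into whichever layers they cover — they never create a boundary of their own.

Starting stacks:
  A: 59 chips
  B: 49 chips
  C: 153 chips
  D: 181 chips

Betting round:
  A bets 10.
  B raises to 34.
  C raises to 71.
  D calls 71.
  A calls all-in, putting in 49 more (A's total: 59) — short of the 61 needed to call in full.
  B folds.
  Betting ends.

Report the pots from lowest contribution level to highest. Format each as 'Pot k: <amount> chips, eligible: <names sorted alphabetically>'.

Contributions: A=59, B=34, C=71, D=71
Folded: B
Pot levels (distinct totals of non-folded players): 59, 71
Layer 1-59: A 59 + B 34 + C 59 + D 59 = 211 chips; eligible A, C, D
Layer 60-71: 12 each from C, D = 12*2 = 24 chips; eligible C, D

Pot 1: 211 chips, eligible: A, C, D
Pot 2: 24 chips, eligible: C, D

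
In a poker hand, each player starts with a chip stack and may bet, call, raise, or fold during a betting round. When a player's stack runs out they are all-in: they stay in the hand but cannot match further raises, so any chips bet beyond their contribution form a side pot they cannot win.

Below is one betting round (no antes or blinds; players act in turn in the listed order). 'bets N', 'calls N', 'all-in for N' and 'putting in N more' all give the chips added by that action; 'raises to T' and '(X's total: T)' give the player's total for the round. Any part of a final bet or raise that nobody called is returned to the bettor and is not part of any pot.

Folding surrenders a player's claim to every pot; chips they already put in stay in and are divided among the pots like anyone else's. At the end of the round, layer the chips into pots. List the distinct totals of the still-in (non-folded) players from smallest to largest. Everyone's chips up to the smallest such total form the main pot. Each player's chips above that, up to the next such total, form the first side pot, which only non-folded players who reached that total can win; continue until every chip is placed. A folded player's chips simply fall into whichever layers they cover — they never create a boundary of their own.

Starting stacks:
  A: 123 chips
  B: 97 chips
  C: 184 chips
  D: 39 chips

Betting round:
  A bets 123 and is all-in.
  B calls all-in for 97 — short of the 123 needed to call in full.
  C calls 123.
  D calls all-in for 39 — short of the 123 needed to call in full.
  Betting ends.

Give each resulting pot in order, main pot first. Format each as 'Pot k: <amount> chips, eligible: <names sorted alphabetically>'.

Contributions: A=123, B=97, C=123, D=39
Pot levels (distinct totals of non-folded players): 39, 97, 123
Layer 1-39: 39 each from A, B, C, D = 39*4 = 156 chips; eligible A, B, C, D
Layer 40-97: 58 each from A, B, C = 58*3 = 174 chips; eligible A, B, C
Layer 98-123: 26 each from A, C = 26*2 = 52 chips; eligible A, C

Pot 1: 156 chips, eligible: A, B, C, D
Pot 2: 174 chips, eligible: A, B, C
Pot 3: 52 chips, eligible: A, C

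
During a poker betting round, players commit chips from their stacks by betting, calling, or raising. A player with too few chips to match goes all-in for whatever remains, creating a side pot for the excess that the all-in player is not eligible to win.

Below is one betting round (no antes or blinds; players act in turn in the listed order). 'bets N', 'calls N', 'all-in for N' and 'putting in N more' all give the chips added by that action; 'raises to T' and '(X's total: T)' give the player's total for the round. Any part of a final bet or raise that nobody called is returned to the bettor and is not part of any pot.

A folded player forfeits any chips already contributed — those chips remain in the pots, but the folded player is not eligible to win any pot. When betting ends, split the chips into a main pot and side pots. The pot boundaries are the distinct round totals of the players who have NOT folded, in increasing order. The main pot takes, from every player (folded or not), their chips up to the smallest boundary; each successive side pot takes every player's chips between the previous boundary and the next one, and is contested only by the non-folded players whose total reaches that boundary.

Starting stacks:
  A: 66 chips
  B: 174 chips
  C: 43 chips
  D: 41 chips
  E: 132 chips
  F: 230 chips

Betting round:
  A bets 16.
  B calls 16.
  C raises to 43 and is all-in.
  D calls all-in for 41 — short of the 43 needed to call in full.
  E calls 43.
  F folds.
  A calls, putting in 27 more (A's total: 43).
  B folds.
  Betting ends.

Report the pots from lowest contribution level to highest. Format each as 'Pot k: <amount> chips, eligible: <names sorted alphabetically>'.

Contributions: A=43, B=16, C=43, D=41, E=43
Folded: B, F
Pot levels (distinct totals of non-folded players): 41, 43
Layer 1-41: A 41 + B 16 + C 41 + D 41 + E 41 = 180 chips; eligible A, C, D, E
Layer 42-43: 2 each from A, C, E = 2*3 = 6 chips; eligible A, C, E

Pot 1: 180 chips, eligible: A, C, D, E
Pot 2: 6 chips, eligible: A, C, E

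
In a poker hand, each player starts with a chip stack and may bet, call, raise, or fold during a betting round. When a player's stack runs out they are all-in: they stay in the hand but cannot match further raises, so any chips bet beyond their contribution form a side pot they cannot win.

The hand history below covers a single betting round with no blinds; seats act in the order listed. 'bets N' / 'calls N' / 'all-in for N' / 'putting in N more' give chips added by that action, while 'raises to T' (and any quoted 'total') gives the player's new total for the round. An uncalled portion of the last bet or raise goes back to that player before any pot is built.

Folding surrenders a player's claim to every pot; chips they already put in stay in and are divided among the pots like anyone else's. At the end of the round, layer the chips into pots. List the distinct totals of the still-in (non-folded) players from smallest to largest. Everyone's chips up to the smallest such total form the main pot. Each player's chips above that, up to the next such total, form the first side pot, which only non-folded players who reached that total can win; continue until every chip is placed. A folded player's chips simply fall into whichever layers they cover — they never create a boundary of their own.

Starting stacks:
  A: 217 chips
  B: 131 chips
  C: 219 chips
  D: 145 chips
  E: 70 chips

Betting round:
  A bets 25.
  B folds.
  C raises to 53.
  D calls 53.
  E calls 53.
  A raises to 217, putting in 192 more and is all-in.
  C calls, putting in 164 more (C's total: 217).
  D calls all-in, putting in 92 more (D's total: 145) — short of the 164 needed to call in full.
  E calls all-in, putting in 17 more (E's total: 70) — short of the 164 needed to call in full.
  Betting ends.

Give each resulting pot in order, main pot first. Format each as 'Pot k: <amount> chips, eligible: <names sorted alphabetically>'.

Contributions: A=217, C=217, D=145, E=70
Folded: B
Pot levels (distinct totals of non-folded players): 70, 145, 217
Layer 1-70: 70 each from A, C, D, E = 70*4 = 280 chips; eligible A, C, D, E
Layer 71-145: 75 each from A, C, D = 75*3 = 225 chips; eligible A, C, D
Layer 146-217: 72 each from A, C = 72*2 = 144 chips; eligible A, C

Pot 1: 280 chips, eligible: A, C, D, E
Pot 2: 225 chips, eligible: A, C, D
Pot 3: 144 chips, eligible: A, C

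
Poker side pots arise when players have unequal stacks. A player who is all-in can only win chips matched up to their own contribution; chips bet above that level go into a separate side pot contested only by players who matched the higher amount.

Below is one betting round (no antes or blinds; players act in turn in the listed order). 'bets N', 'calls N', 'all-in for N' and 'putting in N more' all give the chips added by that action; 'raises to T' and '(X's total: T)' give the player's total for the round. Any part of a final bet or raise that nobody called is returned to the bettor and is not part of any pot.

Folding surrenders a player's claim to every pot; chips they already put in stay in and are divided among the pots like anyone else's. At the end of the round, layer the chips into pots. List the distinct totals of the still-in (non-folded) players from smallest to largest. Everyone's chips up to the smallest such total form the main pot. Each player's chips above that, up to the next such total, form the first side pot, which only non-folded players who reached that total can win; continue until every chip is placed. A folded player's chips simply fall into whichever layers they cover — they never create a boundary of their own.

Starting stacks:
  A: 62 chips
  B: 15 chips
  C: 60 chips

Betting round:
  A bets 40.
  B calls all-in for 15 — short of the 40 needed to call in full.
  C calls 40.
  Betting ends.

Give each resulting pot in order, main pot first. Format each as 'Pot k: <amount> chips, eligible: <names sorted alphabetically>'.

Pot 1: 45 chips, eligible: A, B, C
Pot 2: 50 chips, eligible: A, C

Derivation:
Contributions: A=40, B=15, C=40
Pot levels (distinct totals of non-folded players): 15, 40
Layer 1-15: 15 each from A, B, C = 15*3 = 45 chips; eligible A, B, C
Layer 16-40: 25 each from A, C = 25*2 = 50 chips; eligible A, C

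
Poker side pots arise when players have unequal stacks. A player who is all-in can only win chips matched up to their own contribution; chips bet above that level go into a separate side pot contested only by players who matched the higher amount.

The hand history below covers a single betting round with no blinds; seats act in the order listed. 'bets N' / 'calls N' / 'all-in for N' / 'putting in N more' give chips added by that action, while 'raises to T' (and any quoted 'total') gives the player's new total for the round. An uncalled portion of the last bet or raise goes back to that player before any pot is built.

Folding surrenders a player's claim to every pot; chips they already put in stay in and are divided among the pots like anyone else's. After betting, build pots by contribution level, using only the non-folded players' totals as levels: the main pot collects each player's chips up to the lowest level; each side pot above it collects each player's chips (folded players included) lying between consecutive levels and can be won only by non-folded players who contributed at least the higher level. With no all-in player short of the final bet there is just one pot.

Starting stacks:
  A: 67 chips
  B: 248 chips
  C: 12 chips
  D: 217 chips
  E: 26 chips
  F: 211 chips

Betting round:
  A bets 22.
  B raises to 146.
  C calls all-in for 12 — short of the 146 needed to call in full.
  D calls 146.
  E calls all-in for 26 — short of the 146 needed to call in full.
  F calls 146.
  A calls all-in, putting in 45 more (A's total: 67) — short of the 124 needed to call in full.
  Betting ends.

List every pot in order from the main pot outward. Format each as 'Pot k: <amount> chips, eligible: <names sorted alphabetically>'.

Pot 1: 72 chips, eligible: A, B, C, D, E, F
Pot 2: 70 chips, eligible: A, B, D, E, F
Pot 3: 164 chips, eligible: A, B, D, F
Pot 4: 237 chips, eligible: B, D, F

Derivation:
Contributions: A=67, B=146, C=12, D=146, E=26, F=146
Pot levels (distinct totals of non-folded players): 12, 26, 67, 146
Layer 1-12: 12 each from A, B, C, D, E, F = 12*6 = 72 chips; eligible A, B, C, D, E, F
Layer 13-26: 14 each from A, B, D, E, F = 14*5 = 70 chips; eligible A, B, D, E, F
Layer 27-67: 41 each from A, B, D, F = 41*4 = 164 chips; eligible A, B, D, F
Layer 68-146: 79 each from B, D, F = 79*3 = 237 chips; eligible B, D, F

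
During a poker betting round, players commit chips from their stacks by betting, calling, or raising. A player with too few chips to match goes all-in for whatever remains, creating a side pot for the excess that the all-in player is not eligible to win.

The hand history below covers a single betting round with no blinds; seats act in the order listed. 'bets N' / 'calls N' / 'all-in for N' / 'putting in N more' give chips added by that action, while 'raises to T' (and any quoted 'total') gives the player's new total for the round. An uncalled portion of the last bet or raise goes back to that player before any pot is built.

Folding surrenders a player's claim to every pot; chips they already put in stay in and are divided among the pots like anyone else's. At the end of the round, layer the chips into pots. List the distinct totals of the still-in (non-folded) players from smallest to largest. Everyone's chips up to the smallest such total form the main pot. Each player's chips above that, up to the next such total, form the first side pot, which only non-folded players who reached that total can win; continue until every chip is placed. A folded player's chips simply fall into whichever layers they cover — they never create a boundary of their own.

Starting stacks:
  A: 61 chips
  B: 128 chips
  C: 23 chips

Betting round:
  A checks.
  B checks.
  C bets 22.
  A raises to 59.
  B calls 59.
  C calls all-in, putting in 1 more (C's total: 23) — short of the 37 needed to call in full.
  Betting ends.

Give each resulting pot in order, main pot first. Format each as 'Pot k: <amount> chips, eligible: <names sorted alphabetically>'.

Pot 1: 69 chips, eligible: A, B, C
Pot 2: 72 chips, eligible: A, B

Derivation:
Contributions: A=59, B=59, C=23
Pot levels (distinct totals of non-folded players): 23, 59
Layer 1-23: 23 each from A, B, C = 23*3 = 69 chips; eligible A, B, C
Layer 24-59: 36 each from A, B = 36*2 = 72 chips; eligible A, B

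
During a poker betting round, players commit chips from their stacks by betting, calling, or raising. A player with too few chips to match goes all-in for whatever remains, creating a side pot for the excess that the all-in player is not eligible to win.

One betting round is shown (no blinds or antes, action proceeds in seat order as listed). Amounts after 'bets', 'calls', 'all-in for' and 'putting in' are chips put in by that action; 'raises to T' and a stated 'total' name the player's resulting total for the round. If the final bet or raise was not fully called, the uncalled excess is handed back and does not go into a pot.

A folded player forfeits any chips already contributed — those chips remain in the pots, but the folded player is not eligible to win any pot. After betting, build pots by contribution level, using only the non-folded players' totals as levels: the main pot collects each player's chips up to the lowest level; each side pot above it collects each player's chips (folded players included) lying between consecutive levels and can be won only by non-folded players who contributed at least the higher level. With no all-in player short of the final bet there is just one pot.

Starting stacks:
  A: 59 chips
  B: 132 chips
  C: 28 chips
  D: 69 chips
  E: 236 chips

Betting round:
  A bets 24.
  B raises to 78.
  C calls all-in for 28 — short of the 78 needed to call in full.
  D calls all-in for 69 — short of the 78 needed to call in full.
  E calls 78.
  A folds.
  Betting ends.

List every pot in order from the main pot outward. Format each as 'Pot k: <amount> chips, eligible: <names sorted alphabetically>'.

Pot 1: 136 chips, eligible: B, C, D, E
Pot 2: 123 chips, eligible: B, D, E
Pot 3: 18 chips, eligible: B, E

Derivation:
Contributions: A=24, B=78, C=28, D=69, E=78
Folded: A
Pot levels (distinct totals of non-folded players): 28, 69, 78
Layer 1-28: A 24 + B 28 + C 28 + D 28 + E 28 = 136 chips; eligible B, C, D, E
Layer 29-69: 41 each from B, D, E = 41*3 = 123 chips; eligible B, D, E
Layer 70-78: 9 each from B, E = 9*2 = 18 chips; eligible B, E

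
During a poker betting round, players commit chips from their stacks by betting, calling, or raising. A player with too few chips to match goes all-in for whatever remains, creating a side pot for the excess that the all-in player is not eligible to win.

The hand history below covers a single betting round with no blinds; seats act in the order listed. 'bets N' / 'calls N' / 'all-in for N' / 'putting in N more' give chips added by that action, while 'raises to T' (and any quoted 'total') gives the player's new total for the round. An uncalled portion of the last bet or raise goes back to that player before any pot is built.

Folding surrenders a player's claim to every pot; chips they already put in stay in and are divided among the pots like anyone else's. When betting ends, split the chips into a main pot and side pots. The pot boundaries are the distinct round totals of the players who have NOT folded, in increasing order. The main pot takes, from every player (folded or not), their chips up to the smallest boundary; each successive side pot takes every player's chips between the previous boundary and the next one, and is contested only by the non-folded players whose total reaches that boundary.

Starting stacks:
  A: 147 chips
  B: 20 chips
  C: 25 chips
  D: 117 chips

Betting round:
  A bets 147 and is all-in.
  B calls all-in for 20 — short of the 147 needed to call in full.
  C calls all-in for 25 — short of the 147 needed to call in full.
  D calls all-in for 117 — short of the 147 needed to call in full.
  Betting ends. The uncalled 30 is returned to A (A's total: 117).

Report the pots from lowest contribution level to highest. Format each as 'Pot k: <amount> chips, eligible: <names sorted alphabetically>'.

Contributions (after 30 returned to A): A=117, B=20, C=25, D=117
Pot levels (distinct totals of non-folded players): 20, 25, 117
Layer 1-20: 20 each from A, B, C, D = 20*4 = 80 chips; eligible A, B, C, D
Layer 21-25: 5 each from A, C, D = 5*3 = 15 chips; eligible A, C, D
Layer 26-117: 92 each from A, D = 92*2 = 184 chips; eligible A, D

Pot 1: 80 chips, eligible: A, B, C, D
Pot 2: 15 chips, eligible: A, C, D
Pot 3: 184 chips, eligible: A, D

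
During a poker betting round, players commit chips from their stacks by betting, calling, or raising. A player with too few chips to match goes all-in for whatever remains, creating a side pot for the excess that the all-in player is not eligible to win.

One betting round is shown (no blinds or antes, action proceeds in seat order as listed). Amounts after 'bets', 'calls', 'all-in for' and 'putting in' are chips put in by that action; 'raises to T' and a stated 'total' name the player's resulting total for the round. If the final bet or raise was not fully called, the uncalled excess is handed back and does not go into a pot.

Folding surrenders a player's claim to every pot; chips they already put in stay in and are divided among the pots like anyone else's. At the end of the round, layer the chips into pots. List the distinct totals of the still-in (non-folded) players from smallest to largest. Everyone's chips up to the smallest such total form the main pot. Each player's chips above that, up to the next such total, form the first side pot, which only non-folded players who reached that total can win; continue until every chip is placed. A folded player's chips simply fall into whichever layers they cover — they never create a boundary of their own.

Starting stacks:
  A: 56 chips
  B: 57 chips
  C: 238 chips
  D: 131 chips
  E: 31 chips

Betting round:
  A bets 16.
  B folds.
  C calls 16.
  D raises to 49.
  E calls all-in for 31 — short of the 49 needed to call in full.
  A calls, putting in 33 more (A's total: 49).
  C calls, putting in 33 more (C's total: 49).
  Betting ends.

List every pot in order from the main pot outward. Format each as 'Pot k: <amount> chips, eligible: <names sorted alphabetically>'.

Pot 1: 124 chips, eligible: A, C, D, E
Pot 2: 54 chips, eligible: A, C, D

Derivation:
Contributions: A=49, C=49, D=49, E=31
Folded: B
Pot levels (distinct totals of non-folded players): 31, 49
Layer 1-31: 31 each from A, C, D, E = 31*4 = 124 chips; eligible A, C, D, E
Layer 32-49: 18 each from A, C, D = 18*3 = 54 chips; eligible A, C, D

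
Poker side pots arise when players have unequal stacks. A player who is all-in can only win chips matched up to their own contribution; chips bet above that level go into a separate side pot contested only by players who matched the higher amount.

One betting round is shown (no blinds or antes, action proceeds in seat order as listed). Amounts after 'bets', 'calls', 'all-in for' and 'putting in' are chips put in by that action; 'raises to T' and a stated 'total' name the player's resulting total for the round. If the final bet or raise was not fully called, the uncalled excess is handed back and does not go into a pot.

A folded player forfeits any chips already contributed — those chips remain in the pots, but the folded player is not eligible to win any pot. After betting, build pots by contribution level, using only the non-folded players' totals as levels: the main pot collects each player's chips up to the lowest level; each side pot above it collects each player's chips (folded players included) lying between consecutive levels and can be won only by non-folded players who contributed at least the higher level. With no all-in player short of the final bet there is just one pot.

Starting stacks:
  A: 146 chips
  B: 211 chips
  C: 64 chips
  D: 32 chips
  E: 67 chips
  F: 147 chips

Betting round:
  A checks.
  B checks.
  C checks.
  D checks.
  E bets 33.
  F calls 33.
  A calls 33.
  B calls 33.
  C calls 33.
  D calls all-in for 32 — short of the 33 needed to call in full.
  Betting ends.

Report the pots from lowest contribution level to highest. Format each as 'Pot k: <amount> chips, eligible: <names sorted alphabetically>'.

Pot 1: 192 chips, eligible: A, B, C, D, E, F
Pot 2: 5 chips, eligible: A, B, C, E, F

Derivation:
Contributions: A=33, B=33, C=33, D=32, E=33, F=33
Pot levels (distinct totals of non-folded players): 32, 33
Layer 1-32: 32 each from A, B, C, D, E, F = 32*6 = 192 chips; eligible A, B, C, D, E, F
Layer 33-33: 1 each from A, B, C, E, F = 1*5 = 5 chips; eligible A, B, C, E, F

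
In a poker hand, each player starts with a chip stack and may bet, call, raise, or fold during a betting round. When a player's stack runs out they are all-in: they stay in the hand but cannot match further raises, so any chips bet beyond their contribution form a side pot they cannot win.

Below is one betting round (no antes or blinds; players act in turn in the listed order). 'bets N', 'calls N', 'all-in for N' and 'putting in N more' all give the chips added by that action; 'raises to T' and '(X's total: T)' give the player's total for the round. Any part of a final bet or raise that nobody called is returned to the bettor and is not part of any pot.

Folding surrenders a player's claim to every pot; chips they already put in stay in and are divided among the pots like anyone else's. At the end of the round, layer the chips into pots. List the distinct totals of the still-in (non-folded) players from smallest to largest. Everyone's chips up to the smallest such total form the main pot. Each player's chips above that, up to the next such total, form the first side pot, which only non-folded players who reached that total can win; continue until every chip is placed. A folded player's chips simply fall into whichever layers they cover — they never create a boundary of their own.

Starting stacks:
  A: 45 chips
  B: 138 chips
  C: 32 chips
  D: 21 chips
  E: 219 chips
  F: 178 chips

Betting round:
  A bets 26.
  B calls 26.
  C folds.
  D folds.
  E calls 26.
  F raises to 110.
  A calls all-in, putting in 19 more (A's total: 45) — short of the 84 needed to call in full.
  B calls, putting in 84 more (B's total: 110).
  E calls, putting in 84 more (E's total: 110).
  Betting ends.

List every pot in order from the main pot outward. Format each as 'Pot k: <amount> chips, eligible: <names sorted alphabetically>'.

Pot 1: 180 chips, eligible: A, B, E, F
Pot 2: 195 chips, eligible: B, E, F

Derivation:
Contributions: A=45, B=110, E=110, F=110
Folded: C, D
Pot levels (distinct totals of non-folded players): 45, 110
Layer 1-45: 45 each from A, B, E, F = 45*4 = 180 chips; eligible A, B, E, F
Layer 46-110: 65 each from B, E, F = 65*3 = 195 chips; eligible B, E, F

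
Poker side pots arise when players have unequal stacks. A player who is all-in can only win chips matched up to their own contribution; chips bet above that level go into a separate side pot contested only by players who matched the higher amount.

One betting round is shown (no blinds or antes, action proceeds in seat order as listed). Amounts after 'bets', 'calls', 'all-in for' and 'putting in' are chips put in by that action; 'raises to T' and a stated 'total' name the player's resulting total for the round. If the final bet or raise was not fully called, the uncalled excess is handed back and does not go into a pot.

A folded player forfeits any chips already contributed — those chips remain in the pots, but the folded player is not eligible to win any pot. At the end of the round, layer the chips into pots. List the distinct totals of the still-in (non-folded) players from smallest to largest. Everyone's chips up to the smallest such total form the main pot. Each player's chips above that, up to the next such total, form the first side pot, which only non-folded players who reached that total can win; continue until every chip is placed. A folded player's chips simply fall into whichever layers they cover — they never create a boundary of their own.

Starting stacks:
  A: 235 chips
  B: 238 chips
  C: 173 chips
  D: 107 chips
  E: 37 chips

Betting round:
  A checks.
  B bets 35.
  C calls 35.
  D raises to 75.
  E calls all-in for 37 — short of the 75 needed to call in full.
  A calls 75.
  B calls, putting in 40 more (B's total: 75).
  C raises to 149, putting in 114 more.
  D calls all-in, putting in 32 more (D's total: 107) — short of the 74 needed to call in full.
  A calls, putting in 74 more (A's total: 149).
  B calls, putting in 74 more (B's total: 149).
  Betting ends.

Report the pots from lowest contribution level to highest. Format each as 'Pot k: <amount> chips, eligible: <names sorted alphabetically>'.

Contributions: A=149, B=149, C=149, D=107, E=37
Pot levels (distinct totals of non-folded players): 37, 107, 149
Layer 1-37: 37 each from A, B, C, D, E = 37*5 = 185 chips; eligible A, B, C, D, E
Layer 38-107: 70 each from A, B, C, D = 70*4 = 280 chips; eligible A, B, C, D
Layer 108-149: 42 each from A, B, C = 42*3 = 126 chips; eligible A, B, C

Pot 1: 185 chips, eligible: A, B, C, D, E
Pot 2: 280 chips, eligible: A, B, C, D
Pot 3: 126 chips, eligible: A, B, C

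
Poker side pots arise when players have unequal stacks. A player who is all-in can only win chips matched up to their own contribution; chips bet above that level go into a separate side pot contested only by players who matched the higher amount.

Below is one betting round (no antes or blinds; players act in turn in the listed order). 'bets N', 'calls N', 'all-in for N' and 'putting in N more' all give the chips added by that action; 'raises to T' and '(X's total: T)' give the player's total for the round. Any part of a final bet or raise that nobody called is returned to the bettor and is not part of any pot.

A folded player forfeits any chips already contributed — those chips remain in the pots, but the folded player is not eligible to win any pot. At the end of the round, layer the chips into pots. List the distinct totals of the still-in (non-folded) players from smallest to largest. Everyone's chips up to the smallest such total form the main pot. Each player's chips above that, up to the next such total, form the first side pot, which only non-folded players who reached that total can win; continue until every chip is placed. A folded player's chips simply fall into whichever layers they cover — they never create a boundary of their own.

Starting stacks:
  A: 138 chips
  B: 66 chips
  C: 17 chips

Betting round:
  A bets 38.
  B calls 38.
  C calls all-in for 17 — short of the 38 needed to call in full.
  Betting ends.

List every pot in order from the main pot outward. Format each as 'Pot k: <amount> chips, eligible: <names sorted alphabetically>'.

Contributions: A=38, B=38, C=17
Pot levels (distinct totals of non-folded players): 17, 38
Layer 1-17: 17 each from A, B, C = 17*3 = 51 chips; eligible A, B, C
Layer 18-38: 21 each from A, B = 21*2 = 42 chips; eligible A, B

Pot 1: 51 chips, eligible: A, B, C
Pot 2: 42 chips, eligible: A, B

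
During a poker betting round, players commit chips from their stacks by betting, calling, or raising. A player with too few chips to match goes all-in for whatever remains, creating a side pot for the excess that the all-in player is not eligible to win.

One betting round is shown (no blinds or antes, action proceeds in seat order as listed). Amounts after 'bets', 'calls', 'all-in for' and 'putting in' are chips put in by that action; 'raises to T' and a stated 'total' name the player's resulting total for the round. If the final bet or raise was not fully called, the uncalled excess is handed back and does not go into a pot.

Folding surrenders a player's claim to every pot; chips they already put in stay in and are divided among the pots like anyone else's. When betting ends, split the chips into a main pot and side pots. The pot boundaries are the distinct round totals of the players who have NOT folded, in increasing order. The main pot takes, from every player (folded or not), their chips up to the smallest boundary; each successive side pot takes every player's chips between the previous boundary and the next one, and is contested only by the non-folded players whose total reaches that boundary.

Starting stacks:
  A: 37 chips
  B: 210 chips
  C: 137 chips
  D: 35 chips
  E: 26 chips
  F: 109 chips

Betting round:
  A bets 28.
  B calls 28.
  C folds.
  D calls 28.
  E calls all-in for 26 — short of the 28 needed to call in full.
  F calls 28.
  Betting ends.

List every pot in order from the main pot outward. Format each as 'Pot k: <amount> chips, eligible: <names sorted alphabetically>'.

Pot 1: 130 chips, eligible: A, B, D, E, F
Pot 2: 8 chips, eligible: A, B, D, F

Derivation:
Contributions: A=28, B=28, D=28, E=26, F=28
Folded: C
Pot levels (distinct totals of non-folded players): 26, 28
Layer 1-26: 26 each from A, B, D, E, F = 26*5 = 130 chips; eligible A, B, D, E, F
Layer 27-28: 2 each from A, B, D, F = 2*4 = 8 chips; eligible A, B, D, F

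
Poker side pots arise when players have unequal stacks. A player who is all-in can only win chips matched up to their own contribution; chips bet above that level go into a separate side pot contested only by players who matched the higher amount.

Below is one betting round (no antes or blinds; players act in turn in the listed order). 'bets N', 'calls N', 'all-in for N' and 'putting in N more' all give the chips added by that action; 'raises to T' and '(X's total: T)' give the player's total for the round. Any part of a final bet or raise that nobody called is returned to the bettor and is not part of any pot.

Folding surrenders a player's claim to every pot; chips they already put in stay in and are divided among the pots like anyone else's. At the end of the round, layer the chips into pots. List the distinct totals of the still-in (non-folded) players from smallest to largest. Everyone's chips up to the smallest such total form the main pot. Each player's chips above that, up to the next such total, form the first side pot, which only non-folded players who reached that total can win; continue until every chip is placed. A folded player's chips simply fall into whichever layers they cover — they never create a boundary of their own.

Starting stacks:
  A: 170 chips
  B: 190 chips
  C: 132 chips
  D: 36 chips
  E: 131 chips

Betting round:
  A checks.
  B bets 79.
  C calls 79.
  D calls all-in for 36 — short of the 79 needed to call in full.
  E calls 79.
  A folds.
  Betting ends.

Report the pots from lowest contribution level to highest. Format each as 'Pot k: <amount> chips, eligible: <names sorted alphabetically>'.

Contributions: B=79, C=79, D=36, E=79
Folded: A
Pot levels (distinct totals of non-folded players): 36, 79
Layer 1-36: 36 each from B, C, D, E = 36*4 = 144 chips; eligible B, C, D, E
Layer 37-79: 43 each from B, C, E = 43*3 = 129 chips; eligible B, C, E

Pot 1: 144 chips, eligible: B, C, D, E
Pot 2: 129 chips, eligible: B, C, E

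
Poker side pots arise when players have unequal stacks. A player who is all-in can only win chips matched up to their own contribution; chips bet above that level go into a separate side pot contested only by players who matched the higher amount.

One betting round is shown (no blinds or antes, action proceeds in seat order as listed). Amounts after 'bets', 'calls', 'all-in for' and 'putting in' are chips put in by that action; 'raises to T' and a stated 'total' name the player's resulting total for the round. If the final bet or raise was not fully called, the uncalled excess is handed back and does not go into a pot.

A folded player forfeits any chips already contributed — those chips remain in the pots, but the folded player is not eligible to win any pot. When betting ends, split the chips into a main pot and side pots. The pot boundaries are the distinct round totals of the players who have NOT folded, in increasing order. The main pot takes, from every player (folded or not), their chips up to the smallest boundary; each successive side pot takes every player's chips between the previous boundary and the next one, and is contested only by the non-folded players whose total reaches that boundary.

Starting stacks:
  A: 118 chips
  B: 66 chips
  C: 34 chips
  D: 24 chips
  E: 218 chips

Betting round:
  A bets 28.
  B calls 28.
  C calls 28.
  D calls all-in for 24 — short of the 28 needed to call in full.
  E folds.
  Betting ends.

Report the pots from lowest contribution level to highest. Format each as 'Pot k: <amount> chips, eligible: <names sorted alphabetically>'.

Contributions: A=28, B=28, C=28, D=24
Folded: E
Pot levels (distinct totals of non-folded players): 24, 28
Layer 1-24: 24 each from A, B, C, D = 24*4 = 96 chips; eligible A, B, C, D
Layer 25-28: 4 each from A, B, C = 4*3 = 12 chips; eligible A, B, C

Pot 1: 96 chips, eligible: A, B, C, D
Pot 2: 12 chips, eligible: A, B, C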